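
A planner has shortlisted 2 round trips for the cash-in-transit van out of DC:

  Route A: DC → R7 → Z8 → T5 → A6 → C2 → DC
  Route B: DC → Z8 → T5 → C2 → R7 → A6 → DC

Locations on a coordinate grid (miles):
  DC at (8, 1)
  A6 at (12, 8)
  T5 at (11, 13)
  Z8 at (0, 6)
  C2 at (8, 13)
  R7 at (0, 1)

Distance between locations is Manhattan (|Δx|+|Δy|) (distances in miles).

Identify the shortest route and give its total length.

58 miles — Route A is the shortest.

Route A: 8 + 5 + 18 + 6 + 9 + 12 = 58
Route B: 13 + 18 + 3 + 20 + 19 + 11 = 84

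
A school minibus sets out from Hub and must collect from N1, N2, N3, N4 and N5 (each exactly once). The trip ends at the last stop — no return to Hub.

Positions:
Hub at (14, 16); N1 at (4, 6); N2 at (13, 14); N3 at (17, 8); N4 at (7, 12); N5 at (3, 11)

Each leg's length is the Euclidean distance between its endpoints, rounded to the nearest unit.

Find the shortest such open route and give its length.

There are 5! = 120 possible orderings.
Hub→N1→N2→N3→N4→N5: 14+12+7+11+4 = 48
Hub→N1→N2→N3→N5→N4: 14+12+7+14+4 = 51
Hub→N1→N2→N4→N3→N5: 14+12+6+11+14 = 57
Hub→N1→N2→N4→N5→N3: 14+12+6+4+14 = 50
Hub→N1→N2→N5→N3→N4: 14+12+10+14+11 = 61
Hub→N1→N2→N5→N4→N3: 14+12+10+4+11 = 51
Hub→N1→N3→N2→N4→N5: 14+13+7+6+4 = 44
Hub→N1→N3→N2→N5→N4: 14+13+7+10+4 = 48
Hub→N1→N3→N4→N2→N5: 14+13+11+6+10 = 54
Hub→N1→N3→N4→N5→N2: 14+13+11+4+10 = 52
Hub→N1→N3→N5→N2→N4: 14+13+14+10+6 = 57
Hub→N1→N3→N5→N4→N2: 14+13+14+4+6 = 51
Hub→N1→N4→N2→N3→N5: 14+7+6+7+14 = 48
Hub→N1→N4→N2→N5→N3: 14+7+6+10+14 = 51
… (106 more)
Hub→N2→N3→N4→N5→N1: 2+7+11+4+5 = 29  ← best
The minimum is 29.
One shortest path: Hub → N2 → N3 → N4 → N5 → N1.

29 — the minimum one-way total.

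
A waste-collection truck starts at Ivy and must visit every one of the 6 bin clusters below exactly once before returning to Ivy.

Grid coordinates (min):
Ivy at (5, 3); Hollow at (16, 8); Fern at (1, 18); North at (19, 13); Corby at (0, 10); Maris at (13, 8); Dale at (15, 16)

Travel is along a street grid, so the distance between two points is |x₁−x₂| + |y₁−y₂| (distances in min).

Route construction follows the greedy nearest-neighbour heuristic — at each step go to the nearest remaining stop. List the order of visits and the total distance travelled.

At Ivy the remaining stops are Corby 12, Maris 13, Hollow 16, Fern 19, Dale 23, North 24; go to Corby.
At Corby the remaining stops are Fern 9, Maris 15, Hollow 18, Dale 21, North 22; go to Fern.
At Fern the remaining stops are Dale 16, Maris 22, North 23, Hollow 25; go to Dale.
At Dale the remaining stops are North 7, Hollow 9, Maris 10; go to North.
At North the remaining stops are Hollow 8, Maris 11; go to Hollow.
At Hollow the remaining stops are Maris 3; go to Maris.
Return Maris→Ivy: 13.
Total = 12 + 9 + 16 + 7 + 8 + 3 + 13 = 68.

Total distance 68 min via the nearest-neighbour route Ivy → Corby → Fern → Dale → North → Hollow → Maris → Ivy.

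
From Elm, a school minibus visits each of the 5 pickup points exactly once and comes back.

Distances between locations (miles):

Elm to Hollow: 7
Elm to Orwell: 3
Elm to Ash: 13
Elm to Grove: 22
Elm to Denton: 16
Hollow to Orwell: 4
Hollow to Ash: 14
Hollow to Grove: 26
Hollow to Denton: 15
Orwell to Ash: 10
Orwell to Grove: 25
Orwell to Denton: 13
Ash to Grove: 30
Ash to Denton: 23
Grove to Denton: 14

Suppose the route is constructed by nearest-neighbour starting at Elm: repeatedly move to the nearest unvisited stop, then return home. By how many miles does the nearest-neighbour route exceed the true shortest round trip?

From Elm: Orwell=3, Hollow=7, Ash=13, Denton=16, Grove=22 → choose Orwell (3).
From Orwell: Hollow=4, Ash=10, Denton=13, Grove=25 → choose Hollow (4).
From Hollow: Ash=14, Denton=15, Grove=26 → choose Ash (14).
From Ash: Denton=23, Grove=30 → choose Denton (23).
From Denton: Grove=14 → choose Grove (14).
NN route Elm → Orwell → Hollow → Ash → Denton → Grove → Elm costs 80.
Optimal: Elm → Orwell → Ash → Hollow → Denton → Grove → Elm costs 78 (by enumerating all 60 distinct tours).
Excess = 80 − 78 = 2.

The nearest-neighbour route is 2 miles longer than optimal.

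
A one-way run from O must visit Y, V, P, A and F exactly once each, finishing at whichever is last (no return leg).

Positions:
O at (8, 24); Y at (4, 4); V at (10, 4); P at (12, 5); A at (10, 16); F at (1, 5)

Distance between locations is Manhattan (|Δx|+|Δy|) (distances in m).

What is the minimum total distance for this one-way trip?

36 m — the minimum one-way total.

There are 5! = 120 possible orderings.
O→Y→V→P→A→F: 24+6+3+13+20 = 66
O→Y→V→P→F→A: 24+6+3+11+20 = 64
O→Y→V→A→P→F: 24+6+12+13+11 = 66
O→Y→V→A→F→P: 24+6+12+20+11 = 73
O→Y→V→F→P→A: 24+6+10+11+13 = 64
O→Y→V→F→A→P: 24+6+10+20+13 = 73
O→Y→P→V→A→F: 24+9+3+12+20 = 68
O→Y→P→V→F→A: 24+9+3+10+20 = 66
O→Y→P→A→V→F: 24+9+13+12+10 = 68
O→Y→P→A→F→V: 24+9+13+20+10 = 76
O→Y→P→F→V→A: 24+9+11+10+12 = 66
O→Y→P→F→A→V: 24+9+11+20+12 = 76
O→Y→A→V→P→F: 24+18+12+3+11 = 68
O→Y→A→V→F→P: 24+18+12+10+11 = 75
… (106 more)
O→A→P→V→Y→F: 10+13+3+6+4 = 36  ← best
The minimum is 36.
One shortest path: O → A → P → V → Y → F.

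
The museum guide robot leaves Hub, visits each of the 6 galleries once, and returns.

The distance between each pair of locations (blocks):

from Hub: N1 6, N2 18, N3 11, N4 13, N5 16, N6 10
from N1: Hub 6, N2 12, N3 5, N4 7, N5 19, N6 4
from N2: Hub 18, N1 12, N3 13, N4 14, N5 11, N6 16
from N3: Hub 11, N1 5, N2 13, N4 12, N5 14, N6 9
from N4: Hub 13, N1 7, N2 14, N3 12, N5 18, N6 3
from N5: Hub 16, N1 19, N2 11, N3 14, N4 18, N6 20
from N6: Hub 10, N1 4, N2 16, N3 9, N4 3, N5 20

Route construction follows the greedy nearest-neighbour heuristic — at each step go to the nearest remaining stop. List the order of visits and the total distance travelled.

Nearest-neighbour total = 65 blocks; route Hub → N1 → N6 → N4 → N3 → N2 → N5 → Hub.

Hub → [N1:6 / N6:10 / N3:11 / N4:13 / N5:16 / N2:18] → N1 (6)
N1 → [N6:4 / N3:5 / N4:7 / N2:12 / N5:19] → N6 (4)
N6 → [N4:3 / N3:9 / N2:16 / N5:20] → N4 (3)
N4 → [N3:12 / N2:14 / N5:18] → N3 (12)
N3 → [N2:13 / N5:14] → N2 (13)
N2 → [N5:11] → N5 (11)
Return N5→Hub: 16.
Total = 6 + 4 + 3 + 12 + 13 + 11 + 16 = 65.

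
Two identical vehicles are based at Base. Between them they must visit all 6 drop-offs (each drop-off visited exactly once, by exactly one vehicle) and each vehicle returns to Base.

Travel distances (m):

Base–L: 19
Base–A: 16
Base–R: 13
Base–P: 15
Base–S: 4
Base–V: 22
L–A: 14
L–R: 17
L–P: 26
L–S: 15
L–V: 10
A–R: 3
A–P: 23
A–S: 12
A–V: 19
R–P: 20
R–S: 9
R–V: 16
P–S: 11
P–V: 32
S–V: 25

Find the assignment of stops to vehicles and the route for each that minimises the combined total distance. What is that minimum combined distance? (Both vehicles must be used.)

There are 2^5 − 1 = 31 ways to divide the 6 stops into two non-empty groups. For each, the best each vehicle can do is its own shortest tour through its group:
  {L} + {A, R, P, S, V}: 38 + 79 = 117
  {A} + {L, R, P, S, V}: 32 + 80 = 112
  {L, A} + {R, P, S, V}: 49 + 73 = 122
  {R} + {L, A, P, S, V}: 26 + 84 = 110
  {L, R} + {A, P, S, V}: 49 + 79 = 128
  {A, R} + {L, P, S, V}: 32 + 73 = 105
  … (31 splits in total)
  {P} + {L, A, R, S, V}: 30 + 62 = 92  ← best
Best: vehicle 1 Base → P → Base = 30; vehicle 2 Base → S → R → A → L → V → Base = 62; combined 92.

Minimum combined distance: 92 m.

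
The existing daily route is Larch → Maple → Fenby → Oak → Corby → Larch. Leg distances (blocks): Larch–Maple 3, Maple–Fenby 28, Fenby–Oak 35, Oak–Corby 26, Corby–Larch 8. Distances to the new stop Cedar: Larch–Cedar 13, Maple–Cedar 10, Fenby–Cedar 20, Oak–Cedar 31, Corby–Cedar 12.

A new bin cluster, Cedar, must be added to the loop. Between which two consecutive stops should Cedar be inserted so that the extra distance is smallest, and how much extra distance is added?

Adding 2 blocks by placing Cedar on the Maple–Fenby leg.

Insertion cost between consecutive stops i–j is d(i,Cedar) + d(Cedar,j) − d(i,j):
  between Larch and Maple: 13 + 10 − 3 = 20
  between Maple and Fenby: 10 + 20 − 28 = 2
  between Fenby and Oak: 20 + 31 − 35 = 16
  between Oak and Corby: 31 + 12 − 26 = 17
  between Corby and Larch: 12 + 13 − 8 = 17
Cheapest insertion is between Maple and Fenby, adding 2.
New total = 100 + 2 = 102.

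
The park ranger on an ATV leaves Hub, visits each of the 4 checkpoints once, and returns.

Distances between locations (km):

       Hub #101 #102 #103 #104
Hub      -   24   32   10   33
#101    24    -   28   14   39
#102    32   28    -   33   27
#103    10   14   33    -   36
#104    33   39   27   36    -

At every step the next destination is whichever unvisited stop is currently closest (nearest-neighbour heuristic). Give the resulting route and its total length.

112 km along Hub → #103 → #101 → #102 → #104 → Hub.

At Hub the remaining stops are #103 10, #101 24, #102 32, #104 33; go to #103.
At #103 the remaining stops are #101 14, #102 33, #104 36; go to #101.
At #101 the remaining stops are #102 28, #104 39; go to #102.
At #102 the remaining stops are #104 27; go to #104.
Return #104→Hub: 33.
Total = 10 + 14 + 28 + 27 + 33 = 112.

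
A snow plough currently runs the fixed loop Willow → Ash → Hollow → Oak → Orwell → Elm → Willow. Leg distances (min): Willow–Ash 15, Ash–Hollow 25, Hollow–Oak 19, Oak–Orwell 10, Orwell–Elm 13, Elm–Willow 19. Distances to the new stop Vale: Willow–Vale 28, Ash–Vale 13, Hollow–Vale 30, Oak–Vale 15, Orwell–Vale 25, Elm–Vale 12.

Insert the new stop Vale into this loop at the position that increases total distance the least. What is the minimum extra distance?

Adding 18 min by placing Vale on the Ash–Hollow leg.

Insertion cost between consecutive stops i–j is d(i,Vale) + d(Vale,j) − d(i,j):
  between Willow and Ash: 28 + 13 − 15 = 26
  between Ash and Hollow: 13 + 30 − 25 = 18
  between Hollow and Oak: 30 + 15 − 19 = 26
  between Oak and Orwell: 15 + 25 − 10 = 30
  between Orwell and Elm: 25 + 12 − 13 = 24
  between Elm and Willow: 12 + 28 − 19 = 21
Cheapest insertion is between Ash and Hollow, adding 18.
New total = 101 + 18 = 119.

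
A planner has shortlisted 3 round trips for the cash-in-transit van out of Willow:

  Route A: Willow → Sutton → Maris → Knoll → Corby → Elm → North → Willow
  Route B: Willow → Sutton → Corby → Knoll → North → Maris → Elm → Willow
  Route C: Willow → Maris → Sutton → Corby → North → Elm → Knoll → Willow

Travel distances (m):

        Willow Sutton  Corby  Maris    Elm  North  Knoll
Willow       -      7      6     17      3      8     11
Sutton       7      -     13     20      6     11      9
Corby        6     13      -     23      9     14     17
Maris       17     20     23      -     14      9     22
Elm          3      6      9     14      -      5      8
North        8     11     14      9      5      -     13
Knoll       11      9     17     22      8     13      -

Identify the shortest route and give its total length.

Route A: 7 + 20 + 22 + 17 + 9 + 5 + 8 = 88
Route B: 7 + 13 + 17 + 13 + 9 + 14 + 3 = 76
Route C: 17 + 20 + 13 + 14 + 5 + 8 + 11 = 88

Shortest is Route B, total 76 m.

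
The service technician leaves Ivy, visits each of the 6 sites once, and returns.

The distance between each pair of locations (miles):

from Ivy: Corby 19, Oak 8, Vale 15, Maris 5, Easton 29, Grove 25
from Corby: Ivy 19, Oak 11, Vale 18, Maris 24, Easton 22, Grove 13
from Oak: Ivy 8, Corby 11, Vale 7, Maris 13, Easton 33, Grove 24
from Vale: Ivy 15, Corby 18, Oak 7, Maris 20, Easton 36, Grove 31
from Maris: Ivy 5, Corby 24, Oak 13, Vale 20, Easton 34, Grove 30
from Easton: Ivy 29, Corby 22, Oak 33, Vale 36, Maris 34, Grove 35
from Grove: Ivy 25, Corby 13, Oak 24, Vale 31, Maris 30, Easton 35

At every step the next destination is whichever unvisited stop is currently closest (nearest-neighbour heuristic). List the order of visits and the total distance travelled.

Nearest-neighbour total = 120 miles; route Ivy → Maris → Oak → Vale → Corby → Grove → Easton → Ivy.

At Ivy the remaining stops are Maris 5, Oak 8, Vale 15, Corby 19, Grove 25, Easton 29; go to Maris.
At Maris the remaining stops are Oak 13, Vale 20, Corby 24, Grove 30, Easton 34; go to Oak.
At Oak the remaining stops are Vale 7, Corby 11, Grove 24, Easton 33; go to Vale.
At Vale the remaining stops are Corby 18, Grove 31, Easton 36; go to Corby.
At Corby the remaining stops are Grove 13, Easton 22; go to Grove.
At Grove the remaining stops are Easton 35; go to Easton.
Return Easton→Ivy: 29.
Total = 5 + 13 + 7 + 18 + 13 + 35 + 29 = 120.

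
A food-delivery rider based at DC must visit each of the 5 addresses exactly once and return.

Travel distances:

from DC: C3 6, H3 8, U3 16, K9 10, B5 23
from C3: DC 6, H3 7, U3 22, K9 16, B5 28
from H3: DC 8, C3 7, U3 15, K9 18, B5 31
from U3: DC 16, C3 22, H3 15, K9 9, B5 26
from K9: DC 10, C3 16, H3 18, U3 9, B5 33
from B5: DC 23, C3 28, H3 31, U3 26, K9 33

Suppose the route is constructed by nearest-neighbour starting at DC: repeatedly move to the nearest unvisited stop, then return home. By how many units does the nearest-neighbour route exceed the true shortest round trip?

The nearest-neighbour route is 5 longer than optimal.

DC: C3=6, H3=8, K9=10, U3=16, B5=23 ⇒ C3
C3: H3=7, K9=16, U3=22, B5=28 ⇒ H3
H3: U3=15, K9=18, B5=31 ⇒ U3
U3: K9=9, B5=26 ⇒ K9
K9: B5=33 ⇒ B5
NN route DC → C3 → H3 → U3 → K9 → B5 → DC costs 93.
Optimal: DC → H3 → C3 → B5 → U3 → K9 → DC costs 88 (by enumerating all 60 distinct tours).
Excess = 93 − 88 = 5.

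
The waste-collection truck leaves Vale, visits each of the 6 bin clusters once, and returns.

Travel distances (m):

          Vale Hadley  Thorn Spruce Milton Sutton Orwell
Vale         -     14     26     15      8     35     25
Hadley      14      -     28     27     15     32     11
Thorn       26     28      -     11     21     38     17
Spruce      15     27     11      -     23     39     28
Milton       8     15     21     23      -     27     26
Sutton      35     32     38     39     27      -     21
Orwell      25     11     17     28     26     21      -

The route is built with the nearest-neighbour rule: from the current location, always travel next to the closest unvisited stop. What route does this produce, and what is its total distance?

At Vale the remaining stops are Milton 8, Hadley 14, Spruce 15, Orwell 25, Thorn 26, Sutton 35; go to Milton.
At Milton the remaining stops are Hadley 15, Thorn 21, Spruce 23, Orwell 26, Sutton 27; go to Hadley.
At Hadley the remaining stops are Orwell 11, Spruce 27, Thorn 28, Sutton 32; go to Orwell.
At Orwell the remaining stops are Thorn 17, Sutton 21, Spruce 28; go to Thorn.
At Thorn the remaining stops are Spruce 11, Sutton 38; go to Spruce.
At Spruce the remaining stops are Sutton 39; go to Sutton.
Return Sutton→Vale: 35.
Total = 8 + 15 + 11 + 17 + 11 + 39 + 35 = 136.

136 m along Vale → Milton → Hadley → Orwell → Thorn → Spruce → Sutton → Vale.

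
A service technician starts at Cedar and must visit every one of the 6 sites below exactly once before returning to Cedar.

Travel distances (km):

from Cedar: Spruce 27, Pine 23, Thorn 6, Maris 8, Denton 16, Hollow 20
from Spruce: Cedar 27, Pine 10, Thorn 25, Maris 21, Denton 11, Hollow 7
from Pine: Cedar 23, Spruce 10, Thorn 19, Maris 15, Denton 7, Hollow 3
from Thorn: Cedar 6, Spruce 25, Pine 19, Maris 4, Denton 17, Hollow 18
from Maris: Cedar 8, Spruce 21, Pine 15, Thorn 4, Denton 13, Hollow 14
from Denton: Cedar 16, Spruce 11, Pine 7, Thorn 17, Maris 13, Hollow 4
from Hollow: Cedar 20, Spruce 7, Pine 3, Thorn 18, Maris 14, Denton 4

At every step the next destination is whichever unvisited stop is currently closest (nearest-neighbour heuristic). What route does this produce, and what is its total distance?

Nearest-neighbour total = 67 km; route Cedar → Thorn → Maris → Denton → Hollow → Pine → Spruce → Cedar.

Cedar → [Thorn:6 / Maris:8 / Denton:16 / Hollow:20 / Pine:23 / Spruce:27] → Thorn (6)
Thorn → [Maris:4 / Denton:17 / Hollow:18 / Pine:19 / Spruce:25] → Maris (4)
Maris → [Denton:13 / Hollow:14 / Pine:15 / Spruce:21] → Denton (13)
Denton → [Hollow:4 / Pine:7 / Spruce:11] → Hollow (4)
Hollow → [Pine:3 / Spruce:7] → Pine (3)
Pine → [Spruce:10] → Spruce (10)
Return Spruce→Cedar: 27.
Total = 6 + 4 + 13 + 4 + 3 + 10 + 27 = 67.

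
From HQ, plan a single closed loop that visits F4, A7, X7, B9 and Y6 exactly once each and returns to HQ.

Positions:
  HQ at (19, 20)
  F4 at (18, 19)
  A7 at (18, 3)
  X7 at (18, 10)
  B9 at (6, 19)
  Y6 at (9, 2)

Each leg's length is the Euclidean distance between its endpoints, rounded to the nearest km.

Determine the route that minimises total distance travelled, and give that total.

56 km — the shortest possible round trip.

There are 60 distinct closed tours to check (reversals are equivalent).
HQ→F4→A7→X7→B9→Y6→HQ: 1+16+7+15+17+21 = 77
HQ→F4→A7→X7→Y6→B9→HQ: 1+16+7+12+17+13 = 66
HQ→F4→A7→B9→X7→Y6→HQ: 1+16+20+15+12+21 = 85
HQ→F4→A7→B9→Y6→X7→HQ: 1+16+20+17+12+10 = 76
HQ→F4→A7→Y6→X7→B9→HQ: 1+16+9+12+15+13 = 66
HQ→F4→A7→Y6→B9→X7→HQ: 1+16+9+17+15+10 = 68
HQ→F4→X7→A7→B9→Y6→HQ: 1+9+7+20+17+21 = 75
HQ→F4→X7→A7→Y6→B9→HQ: 1+9+7+9+17+13 = 56
HQ→F4→X7→B9→A7→Y6→HQ: 1+9+15+20+9+21 = 75
HQ→F4→X7→B9→Y6→A7→HQ: 1+9+15+17+9+17 = 68
HQ→F4→X7→Y6→A7→B9→HQ: 1+9+12+9+20+13 = 64
HQ→F4→X7→Y6→B9→A7→HQ: 1+9+12+17+20+17 = 76
HQ→F4→B9→A7→X7→Y6→HQ: 1+12+20+7+12+21 = 73
HQ→F4→B9→A7→Y6→X7→HQ: 1+12+20+9+12+10 = 64
… (46 more)
The minimum is 56.
One optimal route: HQ → F4 → X7 → A7 → Y6 → B9 → HQ (or its reverse).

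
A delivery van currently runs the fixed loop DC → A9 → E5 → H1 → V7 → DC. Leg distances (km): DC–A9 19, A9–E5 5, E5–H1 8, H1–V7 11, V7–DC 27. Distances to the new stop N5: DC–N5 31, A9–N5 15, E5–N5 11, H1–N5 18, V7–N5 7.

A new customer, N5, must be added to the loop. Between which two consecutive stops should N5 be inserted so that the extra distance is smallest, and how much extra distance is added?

Adding 11 km by placing N5 on the V7–DC leg.

Insertion cost between consecutive stops i–j is d(i,N5) + d(N5,j) − d(i,j):
  between DC and A9: 31 + 15 − 19 = 27
  between A9 and E5: 15 + 11 − 5 = 21
  between E5 and H1: 11 + 18 − 8 = 21
  between H1 and V7: 18 + 7 − 11 = 14
  between V7 and DC: 7 + 31 − 27 = 11
Cheapest insertion is between V7 and DC, adding 11.
New total = 70 + 11 = 81.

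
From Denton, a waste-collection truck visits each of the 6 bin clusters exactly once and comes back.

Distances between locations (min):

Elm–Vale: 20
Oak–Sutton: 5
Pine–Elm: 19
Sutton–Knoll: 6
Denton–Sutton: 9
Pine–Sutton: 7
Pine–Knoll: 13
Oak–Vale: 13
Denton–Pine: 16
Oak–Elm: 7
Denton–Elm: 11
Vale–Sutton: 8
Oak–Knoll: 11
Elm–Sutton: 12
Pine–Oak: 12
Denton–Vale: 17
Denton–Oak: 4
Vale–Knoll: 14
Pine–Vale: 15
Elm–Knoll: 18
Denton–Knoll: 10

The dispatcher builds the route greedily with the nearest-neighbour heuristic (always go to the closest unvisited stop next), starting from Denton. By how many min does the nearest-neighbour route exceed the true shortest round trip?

Denton: Oak=4, Sutton=9, Knoll=10, Elm=11, Pine=16, Vale=17 ⇒ Oak
Oak: Sutton=5, Elm=7, Knoll=11, Pine=12, Vale=13 ⇒ Sutton
Sutton: Knoll=6, Pine=7, Vale=8, Elm=12 ⇒ Knoll
Knoll: Pine=13, Vale=14, Elm=18 ⇒ Pine
Pine: Vale=15, Elm=19 ⇒ Vale
Vale: Elm=20 ⇒ Elm
NN route Denton → Oak → Sutton → Knoll → Pine → Vale → Elm → Denton costs 74.
Optimal: Denton → Oak → Elm → Pine → Vale → Sutton → Knoll → Denton costs 69 (by enumerating all 360 distinct tours).
Excess = 74 − 69 = 5.

The nearest-neighbour route is 5 min longer than optimal.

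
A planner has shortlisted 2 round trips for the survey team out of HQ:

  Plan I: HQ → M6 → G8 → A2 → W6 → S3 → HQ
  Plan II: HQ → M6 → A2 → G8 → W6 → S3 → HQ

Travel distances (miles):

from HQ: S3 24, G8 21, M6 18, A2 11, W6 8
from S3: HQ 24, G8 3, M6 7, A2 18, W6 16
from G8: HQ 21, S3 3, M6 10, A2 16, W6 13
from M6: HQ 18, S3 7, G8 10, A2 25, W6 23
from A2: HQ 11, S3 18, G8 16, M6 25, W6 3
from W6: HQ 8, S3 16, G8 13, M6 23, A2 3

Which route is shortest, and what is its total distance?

Plan I: 18 + 10 + 16 + 3 + 16 + 24 = 87
Plan II: 18 + 25 + 16 + 13 + 16 + 24 = 112

87 miles — Plan I is the shortest.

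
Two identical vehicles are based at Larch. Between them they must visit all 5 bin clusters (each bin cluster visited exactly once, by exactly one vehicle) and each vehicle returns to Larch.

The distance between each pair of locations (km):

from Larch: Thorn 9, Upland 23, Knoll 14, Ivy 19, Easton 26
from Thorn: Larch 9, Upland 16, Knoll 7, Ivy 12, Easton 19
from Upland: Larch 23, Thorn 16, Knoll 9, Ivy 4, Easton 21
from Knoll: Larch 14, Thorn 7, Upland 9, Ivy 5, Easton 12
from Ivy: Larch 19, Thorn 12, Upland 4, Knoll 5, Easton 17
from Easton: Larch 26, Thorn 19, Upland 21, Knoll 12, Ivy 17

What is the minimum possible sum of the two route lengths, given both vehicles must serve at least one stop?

Check every non-empty split of the stops between the two vehicles; for each half take its own optimal tour:
  {Thorn} + {Upland, Knoll, Ivy, Easton}: 18 + 70 = 88
  {Upland} + {Thorn, Knoll, Ivy, Easton}: 46 + 64 = 110
  {Thorn, Upland} + {Knoll, Ivy, Easton}: 48 + 62 = 110
  {Knoll} + {Thorn, Upland, Ivy, Easton}: 28 + 72 = 100
  {Thorn, Knoll} + {Upland, Ivy, Easton}: 30 + 70 = 100
  {Upland, Knoll} + {Thorn, Ivy, Easton}: 46 + 64 = 110
  … (15 splits in total)
Best: vehicle 1 Larch → Thorn → Larch = 18; vehicle 2 Larch → Upland → Ivy → Knoll → Easton → Larch = 70; combined 88.

Minimum combined distance: 88 km.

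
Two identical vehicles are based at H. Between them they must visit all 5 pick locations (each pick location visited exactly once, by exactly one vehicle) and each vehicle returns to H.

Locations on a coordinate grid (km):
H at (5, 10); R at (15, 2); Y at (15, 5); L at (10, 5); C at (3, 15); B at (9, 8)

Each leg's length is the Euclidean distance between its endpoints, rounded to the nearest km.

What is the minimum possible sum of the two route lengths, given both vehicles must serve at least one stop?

Minimum combined distance: 37 km.

Check every non-empty split of the stops between the two vehicles; for each half take its own optimal tour:
  {R} + {Y, L, C, B}: 26 + 33 = 59
  {Y} + {R, L, C, B}: 22 + 35 = 57
  {R, Y} + {L, C, B}: 27 + 24 = 51
  {L} + {R, Y, C, B}: 14 + 36 = 50
  {R, L} + {Y, C, B}: 26 + 32 = 58
  {Y, L} + {R, C, B}: 23 + 35 = 58
  … (15 splits in total)
  {C} + {R, Y, L, B}: 10 + 27 = 37  ← best
Best: vehicle 1 H → C → H = 10; vehicle 2 H → Y → R → L → B → H = 27; combined 37.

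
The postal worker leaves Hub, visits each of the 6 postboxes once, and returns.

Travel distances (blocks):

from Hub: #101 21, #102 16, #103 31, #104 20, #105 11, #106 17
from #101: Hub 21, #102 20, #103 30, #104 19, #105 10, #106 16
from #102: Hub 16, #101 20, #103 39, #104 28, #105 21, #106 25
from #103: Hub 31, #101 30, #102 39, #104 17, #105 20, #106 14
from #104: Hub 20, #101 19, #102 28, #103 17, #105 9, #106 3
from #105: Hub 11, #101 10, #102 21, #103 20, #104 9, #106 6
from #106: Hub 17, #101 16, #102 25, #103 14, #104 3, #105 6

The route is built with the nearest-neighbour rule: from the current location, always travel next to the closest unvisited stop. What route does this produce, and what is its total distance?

Total distance 103 blocks via the nearest-neighbour route Hub → #105 → #106 → #104 → #103 → #101 → #102 → Hub.

From Hub: distances to unvisited — #105=11, #102=16, #106=17, #104=20, #101=21, #103=31. Nearest is #105 (11).
From #105: distances to unvisited — #106=6, #104=9, #101=10, #103=20, #102=21. Nearest is #106 (6).
From #106: distances to unvisited — #104=3, #103=14, #101=16, #102=25. Nearest is #104 (3).
From #104: distances to unvisited — #103=17, #101=19, #102=28. Nearest is #103 (17).
From #103: distances to unvisited — #101=30, #102=39. Nearest is #101 (30).
From #101: distances to unvisited — #102=20. Nearest is #102 (20).
Return #102→Hub: 16.
Total = 11 + 6 + 3 + 17 + 30 + 20 + 16 = 103.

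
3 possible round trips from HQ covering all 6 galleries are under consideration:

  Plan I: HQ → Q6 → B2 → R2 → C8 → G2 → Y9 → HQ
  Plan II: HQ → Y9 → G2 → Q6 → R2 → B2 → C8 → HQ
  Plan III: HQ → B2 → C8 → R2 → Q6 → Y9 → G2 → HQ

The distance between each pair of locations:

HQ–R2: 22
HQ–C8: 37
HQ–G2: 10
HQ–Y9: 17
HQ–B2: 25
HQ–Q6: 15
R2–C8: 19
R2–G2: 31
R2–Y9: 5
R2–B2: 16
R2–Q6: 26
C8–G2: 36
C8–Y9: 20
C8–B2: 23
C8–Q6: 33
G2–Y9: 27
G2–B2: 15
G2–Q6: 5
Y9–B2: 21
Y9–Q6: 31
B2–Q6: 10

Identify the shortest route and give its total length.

Plan I: 15 + 10 + 16 + 19 + 36 + 27 + 17 = 140
Plan II: 17 + 27 + 5 + 26 + 16 + 23 + 37 = 151
Plan III: 25 + 23 + 19 + 26 + 31 + 27 + 10 = 161

Shortest is Plan I, total 140.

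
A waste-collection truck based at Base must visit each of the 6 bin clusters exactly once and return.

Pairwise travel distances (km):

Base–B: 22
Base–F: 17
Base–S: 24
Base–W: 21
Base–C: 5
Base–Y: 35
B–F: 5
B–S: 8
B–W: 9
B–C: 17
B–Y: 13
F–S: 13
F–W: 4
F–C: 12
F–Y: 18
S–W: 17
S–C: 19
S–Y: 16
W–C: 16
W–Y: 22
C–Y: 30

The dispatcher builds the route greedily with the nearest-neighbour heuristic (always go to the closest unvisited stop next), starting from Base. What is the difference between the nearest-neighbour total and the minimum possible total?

Base: C=5, F=17, W=21, B=22, S=24, Y=35 ⇒ C
C: F=12, W=16, B=17, S=19, Y=30 ⇒ F
F: W=4, B=5, S=13, Y=18 ⇒ W
W: B=9, S=17, Y=22 ⇒ B
B: S=8, Y=13 ⇒ S
S: Y=16 ⇒ Y
NN route Base → C → F → W → B → S → Y → Base costs 89.
Optimal: Base → F → W → B → Y → S → C → Base costs 83 (by enumerating all 360 distinct tours).
Excess = 89 − 83 = 6.

6 km longer than the optimal tour.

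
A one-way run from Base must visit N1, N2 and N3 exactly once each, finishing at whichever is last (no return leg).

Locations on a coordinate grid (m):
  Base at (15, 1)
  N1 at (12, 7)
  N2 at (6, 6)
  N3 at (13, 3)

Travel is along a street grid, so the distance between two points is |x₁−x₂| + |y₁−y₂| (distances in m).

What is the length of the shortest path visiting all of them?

16 m — the minimum one-way total.

There are 3! = 6 possible orderings.
Base → N1 → N2 → N3: 9+7+10 = 26
Base → N1 → N3 → N2: 9+5+10 = 24
Base → N2 → N1 → N3: 14+7+5 = 26
Base → N2 → N3 → N1: 14+10+5 = 29
Base → N3 → N1 → N2: 4+5+7 = 16
Base → N3 → N2 → N1: 4+10+7 = 21
The minimum is 16.
One shortest path: Base → N3 → N1 → N2.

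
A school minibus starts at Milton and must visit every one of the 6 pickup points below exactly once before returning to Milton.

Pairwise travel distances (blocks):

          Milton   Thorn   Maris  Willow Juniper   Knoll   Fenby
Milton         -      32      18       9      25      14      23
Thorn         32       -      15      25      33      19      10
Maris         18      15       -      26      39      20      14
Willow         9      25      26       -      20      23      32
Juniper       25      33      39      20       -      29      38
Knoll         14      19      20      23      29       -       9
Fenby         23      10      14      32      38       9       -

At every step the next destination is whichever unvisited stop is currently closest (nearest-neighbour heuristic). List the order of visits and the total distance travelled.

Nearest-neighbour total = 110 blocks; route Milton → Willow → Juniper → Knoll → Fenby → Thorn → Maris → Milton.

Milton → [Willow:9 / Knoll:14 / Maris:18 / Fenby:23 / Juniper:25 / Thorn:32] → Willow (9)
Willow → [Juniper:20 / Knoll:23 / Thorn:25 / Maris:26 / Fenby:32] → Juniper (20)
Juniper → [Knoll:29 / Thorn:33 / Fenby:38 / Maris:39] → Knoll (29)
Knoll → [Fenby:9 / Thorn:19 / Maris:20] → Fenby (9)
Fenby → [Thorn:10 / Maris:14] → Thorn (10)
Thorn → [Maris:15] → Maris (15)
Return Maris→Milton: 18.
Total = 9 + 20 + 29 + 9 + 10 + 15 + 18 = 110.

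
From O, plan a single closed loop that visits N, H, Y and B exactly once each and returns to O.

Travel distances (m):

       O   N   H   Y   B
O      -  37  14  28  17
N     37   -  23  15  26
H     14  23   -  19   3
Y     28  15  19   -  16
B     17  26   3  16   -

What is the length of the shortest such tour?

85 m — the shortest possible round trip.

With 4 stops there are 4!/2 = 12 distinct round trips (a route and its reverse cost the same).
O → N → H → Y → B → O: 37+23+19+16+17 = 112
O → N → H → B → Y → O: 37+23+3+16+28 = 107
O → N → Y → H → B → O: 37+15+19+3+17 = 91
O → N → Y → B → H → O: 37+15+16+3+14 = 85
O → N → B → H → Y → O: 37+26+3+19+28 = 113
O → N → B → Y → H → O: 37+26+16+19+14 = 112
O → H → N → Y → B → O: 14+23+15+16+17 = 85
O → H → N → B → Y → O: 14+23+26+16+28 = 107
O → H → Y → N → B → O: 14+19+15+26+17 = 91
O → H → B → N → Y → O: 14+3+26+15+28 = 86
O → Y → N → H → B → O: 28+15+23+3+17 = 86
O → Y → H → N → B → O: 28+19+23+26+17 = 113
The minimum is 85.
One optimal route: O → N → Y → B → H → O (or its reverse).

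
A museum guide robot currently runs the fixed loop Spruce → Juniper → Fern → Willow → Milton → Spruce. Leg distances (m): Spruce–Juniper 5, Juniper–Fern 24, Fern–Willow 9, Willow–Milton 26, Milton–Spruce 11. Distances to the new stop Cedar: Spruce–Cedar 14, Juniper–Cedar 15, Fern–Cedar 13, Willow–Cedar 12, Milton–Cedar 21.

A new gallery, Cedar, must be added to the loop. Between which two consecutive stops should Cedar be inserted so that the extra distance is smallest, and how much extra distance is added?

Insertion cost between consecutive stops i–j is d(i,Cedar) + d(Cedar,j) − d(i,j):
  between Spruce and Juniper: 14 + 15 − 5 = 24
  between Juniper and Fern: 15 + 13 − 24 = 4
  between Fern and Willow: 13 + 12 − 9 = 16
  between Willow and Milton: 12 + 21 − 26 = 7
  between Milton and Spruce: 21 + 14 − 11 = 24
Cheapest insertion is between Juniper and Fern, adding 4.
New total = 75 + 4 = 79.

Minimum extra distance: 4 m, inserting Cedar between Juniper and Fern.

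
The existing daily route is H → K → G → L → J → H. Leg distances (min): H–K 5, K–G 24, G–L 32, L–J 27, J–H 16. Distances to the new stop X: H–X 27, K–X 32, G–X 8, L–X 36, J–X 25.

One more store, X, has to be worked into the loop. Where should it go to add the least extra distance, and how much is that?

+12 min — insert X between G and L.

Insertion cost between consecutive stops i–j is d(i,X) + d(X,j) − d(i,j):
  between H and K: 27 + 32 − 5 = 54
  between K and G: 32 + 8 − 24 = 16
  between G and L: 8 + 36 − 32 = 12
  between L and J: 36 + 25 − 27 = 34
  between J and H: 25 + 27 − 16 = 36
Cheapest insertion is between G and L, adding 12.
New total = 104 + 12 = 116.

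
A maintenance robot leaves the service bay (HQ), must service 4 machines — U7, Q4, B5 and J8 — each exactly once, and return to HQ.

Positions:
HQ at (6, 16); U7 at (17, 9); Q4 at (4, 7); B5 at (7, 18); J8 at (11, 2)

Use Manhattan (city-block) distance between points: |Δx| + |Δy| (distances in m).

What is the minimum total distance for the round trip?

With 4 stops there are 4!/2 = 12 distinct round trips (a route and its reverse cost the same).
HQ → U7 → Q4 → B5 → J8 → HQ: 18+15+14+20+19 = 86
HQ → U7 → Q4 → J8 → B5 → HQ: 18+15+12+20+3 = 68
HQ → U7 → B5 → Q4 → J8 → HQ: 18+19+14+12+19 = 82
HQ → U7 → B5 → J8 → Q4 → HQ: 18+19+20+12+11 = 80
HQ → U7 → J8 → Q4 → B5 → HQ: 18+13+12+14+3 = 60
HQ → U7 → J8 → B5 → Q4 → HQ: 18+13+20+14+11 = 76
HQ → Q4 → U7 → B5 → J8 → HQ: 11+15+19+20+19 = 84
HQ → Q4 → U7 → J8 → B5 → HQ: 11+15+13+20+3 = 62
HQ → Q4 → B5 → U7 → J8 → HQ: 11+14+19+13+19 = 76
HQ → Q4 → J8 → U7 → B5 → HQ: 11+12+13+19+3 = 58
HQ → B5 → U7 → Q4 → J8 → HQ: 3+19+15+12+19 = 68
HQ → B5 → Q4 → U7 → J8 → HQ: 3+14+15+13+19 = 64
The minimum is 58.
One optimal route: HQ → Q4 → J8 → U7 → B5 → HQ (or its reverse).

Shortest round trip = 58 m.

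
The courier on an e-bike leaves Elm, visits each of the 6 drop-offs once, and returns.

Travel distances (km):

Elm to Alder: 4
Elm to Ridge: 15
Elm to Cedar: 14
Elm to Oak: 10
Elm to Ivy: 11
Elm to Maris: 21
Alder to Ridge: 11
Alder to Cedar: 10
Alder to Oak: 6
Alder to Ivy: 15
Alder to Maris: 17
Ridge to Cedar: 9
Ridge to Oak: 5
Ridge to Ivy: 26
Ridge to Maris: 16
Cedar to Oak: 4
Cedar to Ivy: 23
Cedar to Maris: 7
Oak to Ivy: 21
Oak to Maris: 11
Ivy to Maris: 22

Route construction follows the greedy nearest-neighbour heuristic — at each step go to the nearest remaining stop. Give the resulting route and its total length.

From Elm: distances to unvisited — Alder=4, Oak=10, Ivy=11, Cedar=14, Ridge=15, Maris=21. Nearest is Alder (4).
From Alder: distances to unvisited — Oak=6, Cedar=10, Ridge=11, Ivy=15, Maris=17. Nearest is Oak (6).
From Oak: distances to unvisited — Cedar=4, Ridge=5, Maris=11, Ivy=21. Nearest is Cedar (4).
From Cedar: distances to unvisited — Maris=7, Ridge=9, Ivy=23. Nearest is Maris (7).
From Maris: distances to unvisited — Ridge=16, Ivy=22. Nearest is Ridge (16).
From Ridge: distances to unvisited — Ivy=26. Nearest is Ivy (26).
Return Ivy→Elm: 11.
Total = 4 + 6 + 4 + 7 + 16 + 26 + 11 = 74.

74 km along Elm → Alder → Oak → Cedar → Maris → Ridge → Ivy → Elm.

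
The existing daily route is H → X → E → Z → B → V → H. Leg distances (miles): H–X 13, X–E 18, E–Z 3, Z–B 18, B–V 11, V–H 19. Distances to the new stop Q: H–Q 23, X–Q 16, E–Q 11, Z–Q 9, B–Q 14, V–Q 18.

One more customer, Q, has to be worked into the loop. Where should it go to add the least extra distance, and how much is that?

Adding 5 miles by placing Q on the Z–B leg.

Insertion cost between consecutive stops i–j is d(i,Q) + d(Q,j) − d(i,j):
  between H and X: 23 + 16 − 13 = 26
  between X and E: 16 + 11 − 18 = 9
  between E and Z: 11 + 9 − 3 = 17
  between Z and B: 9 + 14 − 18 = 5
  between B and V: 14 + 18 − 11 = 21
  between V and H: 18 + 23 − 19 = 22
Cheapest insertion is between Z and B, adding 5.
New total = 82 + 5 = 87.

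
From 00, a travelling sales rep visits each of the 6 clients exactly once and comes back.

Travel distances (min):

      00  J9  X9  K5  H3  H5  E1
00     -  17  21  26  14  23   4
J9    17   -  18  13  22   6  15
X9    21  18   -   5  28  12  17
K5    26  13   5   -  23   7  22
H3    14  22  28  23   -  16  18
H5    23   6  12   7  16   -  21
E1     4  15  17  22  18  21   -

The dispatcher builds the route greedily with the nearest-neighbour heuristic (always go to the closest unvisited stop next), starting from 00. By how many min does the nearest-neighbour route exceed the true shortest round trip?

From 00: E1=4, H3=14, J9=17, X9=21, H5=23, K5=26 → choose E1 (4).
From E1: J9=15, X9=17, H3=18, H5=21, K5=22 → choose J9 (15).
From J9: H5=6, K5=13, X9=18, H3=22 → choose H5 (6).
From H5: K5=7, X9=12, H3=16 → choose K5 (7).
From K5: X9=5, H3=23 → choose X9 (5).
From X9: H3=28 → choose H3 (28).
NN route 00 → E1 → J9 → H5 → K5 → X9 → H3 → 00 costs 79.
Optimal: 00 → H3 → J9 → H5 → K5 → X9 → E1 → 00 costs 75 (by enumerating all 360 distinct tours).
Excess = 79 − 75 = 4.

4 min longer than the optimal tour.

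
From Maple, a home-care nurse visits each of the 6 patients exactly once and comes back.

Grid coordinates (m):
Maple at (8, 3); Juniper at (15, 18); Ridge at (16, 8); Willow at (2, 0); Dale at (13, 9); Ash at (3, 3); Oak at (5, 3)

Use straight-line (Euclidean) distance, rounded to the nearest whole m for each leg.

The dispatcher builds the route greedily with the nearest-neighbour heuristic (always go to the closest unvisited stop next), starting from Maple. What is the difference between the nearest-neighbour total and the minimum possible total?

Excess over optimum: 2 m.

Maple: Oak=3, Ash=5, Willow=7, Dale=8, Ridge=9, Juniper=17 ⇒ Oak
Oak: Ash=2, Willow=4, Dale=10, Ridge=12, Juniper=18 ⇒ Ash
Ash: Willow=3, Dale=12, Ridge=14, Juniper=19 ⇒ Willow
Willow: Dale=14, Ridge=16, Juniper=22 ⇒ Dale
Dale: Ridge=3, Juniper=9 ⇒ Ridge
Ridge: Juniper=10 ⇒ Juniper
NN route Maple → Oak → Ash → Willow → Dale → Ridge → Juniper → Maple costs 52.
Optimal: Maple → Ridge → Juniper → Dale → Willow → Ash → Oak → Maple costs 50 (by enumerating all 360 distinct tours).
Excess = 52 − 50 = 2.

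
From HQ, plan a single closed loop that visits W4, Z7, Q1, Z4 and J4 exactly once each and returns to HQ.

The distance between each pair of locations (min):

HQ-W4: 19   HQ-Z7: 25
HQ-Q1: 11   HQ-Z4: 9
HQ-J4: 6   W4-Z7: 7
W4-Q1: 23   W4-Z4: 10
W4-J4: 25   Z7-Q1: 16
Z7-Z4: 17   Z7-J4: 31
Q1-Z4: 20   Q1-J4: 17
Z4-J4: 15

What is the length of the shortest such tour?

There are 60 distinct closed tours to check (reversals are equivalent).
HQ - W4 - Z7 - Q1 - Z4 - J4 - HQ: 19+7+16+20+15+6 = 83
HQ - W4 - Z7 - Q1 - J4 - Z4 - HQ: 19+7+16+17+15+9 = 83
HQ - W4 - Z7 - Z4 - Q1 - J4 - HQ: 19+7+17+20+17+6 = 86
HQ - W4 - Z7 - Z4 - J4 - Q1 - HQ: 19+7+17+15+17+11 = 86
HQ - W4 - Z7 - J4 - Q1 - Z4 - HQ: 19+7+31+17+20+9 = 103
HQ - W4 - Z7 - J4 - Z4 - Q1 - HQ: 19+7+31+15+20+11 = 103
HQ - W4 - Q1 - Z7 - Z4 - J4 - HQ: 19+23+16+17+15+6 = 96
HQ - W4 - Q1 - Z7 - J4 - Z4 - HQ: 19+23+16+31+15+9 = 113
HQ - W4 - Q1 - Z4 - Z7 - J4 - HQ: 19+23+20+17+31+6 = 116
HQ - W4 - Q1 - Z4 - J4 - Z7 - HQ: 19+23+20+15+31+25 = 133
HQ - W4 - Q1 - J4 - Z7 - Z4 - HQ: 19+23+17+31+17+9 = 116
HQ - W4 - Q1 - J4 - Z4 - Z7 - HQ: 19+23+17+15+17+25 = 116
HQ - W4 - Z4 - Z7 - Q1 - J4 - HQ: 19+10+17+16+17+6 = 85
HQ - W4 - Z4 - Z7 - J4 - Q1 - HQ: 19+10+17+31+17+11 = 105
… (46 more)
HQ - Q1 - Z7 - W4 - Z4 - J4 - HQ: 11+16+7+10+15+6 = 65  ← best
The minimum is 65.
One optimal route: HQ → Q1 → Z7 → W4 → Z4 → J4 → HQ (or its reverse).

Minimum total distance: 65 min.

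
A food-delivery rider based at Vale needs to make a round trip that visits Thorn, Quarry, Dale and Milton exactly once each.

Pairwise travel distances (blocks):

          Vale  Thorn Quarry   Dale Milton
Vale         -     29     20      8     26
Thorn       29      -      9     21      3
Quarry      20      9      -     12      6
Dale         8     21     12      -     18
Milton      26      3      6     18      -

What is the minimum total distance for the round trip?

58 blocks — the shortest possible round trip.

There are 12 distinct closed tours to check (reversals are equivalent).
Vale→Thorn→Quarry→Dale→Milton→Vale: 29+9+12+18+26 = 94
Vale→Thorn→Quarry→Milton→Dale→Vale: 29+9+6+18+8 = 70
Vale→Thorn→Dale→Quarry→Milton→Vale: 29+21+12+6+26 = 94
Vale→Thorn→Dale→Milton→Quarry→Vale: 29+21+18+6+20 = 94
Vale→Thorn→Milton→Quarry→Dale→Vale: 29+3+6+12+8 = 58
Vale→Thorn→Milton→Dale→Quarry→Vale: 29+3+18+12+20 = 82
Vale→Quarry→Thorn→Dale→Milton→Vale: 20+9+21+18+26 = 94
Vale→Quarry→Thorn→Milton→Dale→Vale: 20+9+3+18+8 = 58
Vale→Quarry→Dale→Thorn→Milton→Vale: 20+12+21+3+26 = 82
Vale→Quarry→Milton→Thorn→Dale→Vale: 20+6+3+21+8 = 58
Vale→Dale→Thorn→Quarry→Milton→Vale: 8+21+9+6+26 = 70
Vale→Dale→Quarry→Thorn→Milton→Vale: 8+12+9+3+26 = 58
The minimum is 58.
One optimal route: Vale → Thorn → Milton → Quarry → Dale → Vale (or its reverse).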